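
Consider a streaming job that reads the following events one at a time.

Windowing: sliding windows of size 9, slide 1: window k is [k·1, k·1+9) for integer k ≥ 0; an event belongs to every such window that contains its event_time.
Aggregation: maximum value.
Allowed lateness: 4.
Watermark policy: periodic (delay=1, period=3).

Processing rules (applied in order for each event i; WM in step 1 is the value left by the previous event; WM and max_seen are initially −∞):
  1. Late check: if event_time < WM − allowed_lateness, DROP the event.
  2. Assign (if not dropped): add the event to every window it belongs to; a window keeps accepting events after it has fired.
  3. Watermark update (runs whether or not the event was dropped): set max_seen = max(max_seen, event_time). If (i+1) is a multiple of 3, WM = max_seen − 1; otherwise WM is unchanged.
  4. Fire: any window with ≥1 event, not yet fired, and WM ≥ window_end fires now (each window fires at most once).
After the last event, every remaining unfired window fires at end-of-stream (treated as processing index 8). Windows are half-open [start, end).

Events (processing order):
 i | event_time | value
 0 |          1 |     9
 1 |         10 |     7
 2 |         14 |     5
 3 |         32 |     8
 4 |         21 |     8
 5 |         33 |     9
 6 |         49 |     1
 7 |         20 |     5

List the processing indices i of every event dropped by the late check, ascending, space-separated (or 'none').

i=0 t=1 v=9: → [1,10),[0,9); WM=−∞
i=1 t=10 v=7: → [10,19),[9,18),[8,17),[7,16),[6,15),[5,14),[4,13),[3,12),[2,11); WM=−∞
i=2 t=14 v=5: → [14,23),[13,22),[12,21),[11,20),[10,19),[9,18),[8,17),[7,16),[6,15); WM=13; [0,9) fires=9 [1,10) fires=9 [2,11) fires=7 [3,12) fires=7 [4,13) fires=7
i=3 t=32 v=8: → [32,41),[31,40),[30,39),[29,38),[28,37),[27,36),[26,35),[25,34),[24,33); WM=13
i=4 t=21 v=8: → [21,30),[20,29),[19,28),[18,27),[17,26),[16,25),[15,24),[14,23),[13,22); WM=13
i=5 t=33 v=9: → [33,42),[32,41),[31,40),[30,39),[29,38),[28,37),[27,36),[26,35),[25,34); WM=32; [5,14) fires=7 [6,15) fires=7 [7,16) fires=7 [8,17) fires=7 [9,18) fires=7 [10,19) fires=7 [11,20) fires=5 [12,21) fires=5 [13,22) fires=8 [14,23) fires=8 [15,24) fires=8 [16,25) fires=8 [17,26) fires=8 [18,27) fires=8 [19,28) fires=8 [20,29) fires=8 [21,30) fires=8
i=6 t=49 v=1: → [49,58),[48,57),[47,56),[46,55),[45,54),[44,53),[43,52),[42,51),[41,50); WM=32
i=7 t=20 v=5: DROP (t<32-4); WM=32

7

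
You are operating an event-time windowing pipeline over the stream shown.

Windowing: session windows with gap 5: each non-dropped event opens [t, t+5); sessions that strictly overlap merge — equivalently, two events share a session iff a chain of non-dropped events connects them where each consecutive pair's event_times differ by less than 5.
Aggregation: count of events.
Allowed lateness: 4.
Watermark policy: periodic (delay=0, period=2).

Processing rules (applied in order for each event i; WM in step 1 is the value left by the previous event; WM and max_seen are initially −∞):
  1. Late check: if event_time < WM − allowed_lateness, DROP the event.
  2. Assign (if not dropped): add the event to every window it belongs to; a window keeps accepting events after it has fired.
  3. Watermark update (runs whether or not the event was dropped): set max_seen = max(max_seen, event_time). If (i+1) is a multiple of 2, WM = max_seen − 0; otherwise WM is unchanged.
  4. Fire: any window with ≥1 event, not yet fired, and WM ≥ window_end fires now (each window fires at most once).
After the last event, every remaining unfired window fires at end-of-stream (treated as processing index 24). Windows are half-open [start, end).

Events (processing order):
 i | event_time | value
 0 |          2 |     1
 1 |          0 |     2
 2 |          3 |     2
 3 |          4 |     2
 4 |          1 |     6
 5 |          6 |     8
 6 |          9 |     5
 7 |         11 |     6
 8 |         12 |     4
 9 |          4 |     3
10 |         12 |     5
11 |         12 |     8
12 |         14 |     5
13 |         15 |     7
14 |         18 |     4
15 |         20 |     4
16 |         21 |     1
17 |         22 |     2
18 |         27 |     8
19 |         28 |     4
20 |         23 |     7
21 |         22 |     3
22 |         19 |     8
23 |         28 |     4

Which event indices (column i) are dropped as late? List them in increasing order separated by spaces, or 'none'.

i=0 t=2 v=1: → [2,7); WM=−∞
i=1 t=0 v=2: → [0,7); WM=2
i=2 t=3 v=2: → [0,8); WM=2
i=3 t=4 v=2: → [0,9); WM=4
i=4 t=1 v=6: → [0,9); WM=4
i=5 t=6 v=8: → [0,11); WM=6
i=6 t=9 v=5: → [0,14); WM=6
i=7 t=11 v=6: → [0,16); WM=11
i=8 t=12 v=4: → [0,17); WM=11
i=9 t=4 v=3: DROP (t<11-4); WM=12
i=10 t=12 v=5: → [0,17); WM=12
i=11 t=12 v=8: → [0,17); WM=12
i=12 t=14 v=5: → [0,19); WM=12
i=13 t=15 v=7: → [0,20); WM=15
i=14 t=18 v=4: → [0,23); WM=15
i=15 t=20 v=4: → [0,25); WM=20
i=16 t=21 v=1: → [0,26); WM=20
i=17 t=22 v=2: → [0,27); WM=22
i=18 t=27 v=8: → [27,32); WM=22
i=19 t=28 v=4: → [27,33); WM=28
i=20 t=23 v=7: DROP (t<28-4); WM=28
i=21 t=22 v=3: DROP (t<28-4); WM=28
i=22 t=19 v=8: DROP (t<28-4); WM=28
i=23 t=28 v=4: → [27,33); WM=28

9 20 21 22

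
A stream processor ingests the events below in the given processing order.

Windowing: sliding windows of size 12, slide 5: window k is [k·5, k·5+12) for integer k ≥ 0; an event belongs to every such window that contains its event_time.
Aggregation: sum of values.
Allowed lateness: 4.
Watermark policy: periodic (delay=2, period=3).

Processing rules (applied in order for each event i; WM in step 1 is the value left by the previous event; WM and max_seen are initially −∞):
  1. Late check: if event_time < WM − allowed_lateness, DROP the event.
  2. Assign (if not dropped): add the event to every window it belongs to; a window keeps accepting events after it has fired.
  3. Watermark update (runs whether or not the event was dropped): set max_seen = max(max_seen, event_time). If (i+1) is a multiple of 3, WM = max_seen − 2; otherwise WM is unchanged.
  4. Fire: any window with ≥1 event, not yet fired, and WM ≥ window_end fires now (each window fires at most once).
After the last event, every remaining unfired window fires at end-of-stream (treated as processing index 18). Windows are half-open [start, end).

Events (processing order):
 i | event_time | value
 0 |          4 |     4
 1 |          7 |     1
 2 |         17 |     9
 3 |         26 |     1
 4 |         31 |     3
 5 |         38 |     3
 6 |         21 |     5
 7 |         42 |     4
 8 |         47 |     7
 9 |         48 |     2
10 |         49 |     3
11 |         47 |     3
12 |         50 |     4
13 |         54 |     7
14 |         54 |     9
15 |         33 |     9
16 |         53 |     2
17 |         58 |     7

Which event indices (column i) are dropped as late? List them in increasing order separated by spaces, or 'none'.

6 15

i=0 t=4 v=4: → [0,12); WM=−∞
i=1 t=7 v=1: → [5,17),[0,12); WM=−∞
i=2 t=17 v=9: → [15,27),[10,22); WM=15; [0,12) fires=5
i=3 t=26 v=1: → [25,37),[20,32),[15,27); WM=15
i=4 t=31 v=3: → [30,42),[25,37),[20,32); WM=15
i=5 t=38 v=3: → [35,47),[30,42); WM=36; [5,17) fires=1 [10,22) fires=9 [15,27) fires=10 [20,32) fires=4
i=6 t=21 v=5: DROP (t<36-4); WM=36
i=7 t=42 v=4: → [40,52),[35,47); WM=36
i=8 t=47 v=7: → [45,57),[40,52); WM=45; [25,37) fires=4 [30,42) fires=6
i=9 t=48 v=2: → [45,57),[40,52); WM=45
i=10 t=49 v=3: → [45,57),[40,52); WM=45
i=11 t=47 v=3: → [45,57),[40,52); WM=47; [35,47) fires=7
i=12 t=50 v=4: → [50,62),[45,57),[40,52); WM=47
i=13 t=54 v=7: → [50,62),[45,57); WM=47
i=14 t=54 v=9: → [50,62),[45,57); WM=52; [40,52) fires=23
i=15 t=33 v=9: DROP (t<52-4); WM=52
i=16 t=53 v=2: → [50,62),[45,57); WM=52
i=17 t=58 v=7: → [55,67),[50,62); WM=56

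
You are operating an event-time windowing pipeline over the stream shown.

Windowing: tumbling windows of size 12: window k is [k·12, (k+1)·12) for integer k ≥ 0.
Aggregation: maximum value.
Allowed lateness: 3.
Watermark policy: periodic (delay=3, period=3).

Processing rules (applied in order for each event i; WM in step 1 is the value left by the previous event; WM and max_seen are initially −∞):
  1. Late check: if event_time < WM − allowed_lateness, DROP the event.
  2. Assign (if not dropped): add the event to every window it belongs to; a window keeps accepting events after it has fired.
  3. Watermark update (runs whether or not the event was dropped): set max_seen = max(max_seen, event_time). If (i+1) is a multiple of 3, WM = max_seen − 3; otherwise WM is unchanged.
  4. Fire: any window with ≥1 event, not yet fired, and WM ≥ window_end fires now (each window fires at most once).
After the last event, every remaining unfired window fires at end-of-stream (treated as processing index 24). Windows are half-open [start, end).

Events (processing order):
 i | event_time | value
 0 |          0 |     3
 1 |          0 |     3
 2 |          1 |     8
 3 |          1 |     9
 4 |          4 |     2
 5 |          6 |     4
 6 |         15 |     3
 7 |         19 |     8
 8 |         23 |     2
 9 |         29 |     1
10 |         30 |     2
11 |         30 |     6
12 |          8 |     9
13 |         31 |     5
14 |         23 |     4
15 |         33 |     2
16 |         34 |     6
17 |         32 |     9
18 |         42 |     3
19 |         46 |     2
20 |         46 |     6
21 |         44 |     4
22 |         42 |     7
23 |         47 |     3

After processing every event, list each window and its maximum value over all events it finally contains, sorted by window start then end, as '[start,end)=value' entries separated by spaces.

i=0 t=0 v=3: → [0,12); WM=−∞
i=1 t=0 v=3: → [0,12); WM=−∞
i=2 t=1 v=8: → [0,12); WM=-2
i=3 t=1 v=9: → [0,12); WM=-2
i=4 t=4 v=2: → [0,12); WM=-2
i=5 t=6 v=4: → [0,12); WM=3
i=6 t=15 v=3: → [12,24); WM=3
i=7 t=19 v=8: → [12,24); WM=3
i=8 t=23 v=2: → [12,24); WM=20; [0,12) fires=9
i=9 t=29 v=1: → [24,36); WM=20
i=10 t=30 v=2: → [24,36); WM=20
i=11 t=30 v=6: → [24,36); WM=27; [12,24) fires=8
i=12 t=8 v=9: DROP (t<27-3); WM=27
i=13 t=31 v=5: → [24,36); WM=27
i=14 t=23 v=4: DROP (t<27-3); WM=28
i=15 t=33 v=2: → [24,36); WM=28
i=16 t=34 v=6: → [24,36); WM=28
i=17 t=32 v=9: → [24,36); WM=31
i=18 t=42 v=3: → [36,48); WM=31
i=19 t=46 v=2: → [36,48); WM=31
i=20 t=46 v=6: → [36,48); WM=43; [24,36) fires=9
i=21 t=44 v=4: → [36,48); WM=43
i=22 t=42 v=7: → [36,48); WM=43
i=23 t=47 v=3: → [36,48); WM=44

[0,12)=9 [12,24)=8 [24,36)=9 [36,48)=7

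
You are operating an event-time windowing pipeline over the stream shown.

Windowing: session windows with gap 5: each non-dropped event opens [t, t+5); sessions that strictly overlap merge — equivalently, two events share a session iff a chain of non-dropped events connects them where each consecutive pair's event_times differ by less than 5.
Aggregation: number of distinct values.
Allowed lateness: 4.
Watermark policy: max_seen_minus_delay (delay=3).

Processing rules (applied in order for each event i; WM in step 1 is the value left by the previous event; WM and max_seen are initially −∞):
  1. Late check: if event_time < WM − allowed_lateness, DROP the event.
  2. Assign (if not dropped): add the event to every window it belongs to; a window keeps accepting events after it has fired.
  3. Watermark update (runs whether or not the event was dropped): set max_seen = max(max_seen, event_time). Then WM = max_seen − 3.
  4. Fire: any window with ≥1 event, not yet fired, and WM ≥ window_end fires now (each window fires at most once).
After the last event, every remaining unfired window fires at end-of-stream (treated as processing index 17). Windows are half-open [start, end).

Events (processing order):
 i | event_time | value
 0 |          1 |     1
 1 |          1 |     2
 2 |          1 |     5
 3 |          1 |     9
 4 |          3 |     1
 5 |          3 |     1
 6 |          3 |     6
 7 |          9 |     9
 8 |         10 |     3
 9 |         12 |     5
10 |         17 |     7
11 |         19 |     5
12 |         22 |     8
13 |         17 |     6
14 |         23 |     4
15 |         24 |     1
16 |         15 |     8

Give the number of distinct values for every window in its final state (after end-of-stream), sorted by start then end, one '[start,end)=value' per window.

[1,8)=5 [9,17)=3 [17,29)=6

i=0 t=1 v=1: → [1,6); WM=-2
i=1 t=1 v=2: → [1,6); WM=-2
i=2 t=1 v=5: → [1,6); WM=-2
i=3 t=1 v=9: → [1,6); WM=-2
i=4 t=3 v=1: → [1,8); WM=0
i=5 t=3 v=1: → [1,8); WM=0
i=6 t=3 v=6: → [1,8); WM=0
i=7 t=9 v=9: → [9,14); WM=6
i=8 t=10 v=3: → [9,15); WM=7
i=9 t=12 v=5: → [9,17); WM=9
i=10 t=17 v=7: → [17,22); WM=14
i=11 t=19 v=5: → [17,24); WM=16
i=12 t=22 v=8: → [17,27); WM=19
i=13 t=17 v=6: → [17,27); WM=19
i=14 t=23 v=4: → [17,28); WM=20
i=15 t=24 v=1: → [17,29); WM=21
i=16 t=15 v=8: DROP (t<21-4); WM=21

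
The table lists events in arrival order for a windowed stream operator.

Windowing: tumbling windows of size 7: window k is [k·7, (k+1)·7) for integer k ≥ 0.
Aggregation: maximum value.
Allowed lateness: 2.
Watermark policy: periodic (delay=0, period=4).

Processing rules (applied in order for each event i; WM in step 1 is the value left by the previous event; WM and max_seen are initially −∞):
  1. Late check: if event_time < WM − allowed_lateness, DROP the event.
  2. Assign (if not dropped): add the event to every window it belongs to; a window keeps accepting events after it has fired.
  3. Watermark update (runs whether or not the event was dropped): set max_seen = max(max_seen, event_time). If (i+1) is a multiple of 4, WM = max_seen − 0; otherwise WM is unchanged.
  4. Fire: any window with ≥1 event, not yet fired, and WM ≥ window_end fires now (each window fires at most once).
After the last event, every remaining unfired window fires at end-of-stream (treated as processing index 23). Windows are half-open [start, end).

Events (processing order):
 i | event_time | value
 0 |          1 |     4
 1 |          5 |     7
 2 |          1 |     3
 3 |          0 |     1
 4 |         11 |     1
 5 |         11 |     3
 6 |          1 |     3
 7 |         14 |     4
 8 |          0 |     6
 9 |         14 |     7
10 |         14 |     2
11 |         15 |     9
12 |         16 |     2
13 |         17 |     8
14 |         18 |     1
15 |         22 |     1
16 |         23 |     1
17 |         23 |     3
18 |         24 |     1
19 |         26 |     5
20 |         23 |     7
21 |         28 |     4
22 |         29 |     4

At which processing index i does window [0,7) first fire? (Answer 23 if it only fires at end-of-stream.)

7

i=0 t=1 v=4: → [0,7); WM=−∞
i=1 t=5 v=7: → [0,7); WM=−∞
i=2 t=1 v=3: → [0,7); WM=−∞
i=3 t=0 v=1: → [0,7); WM=5
i=4 t=11 v=1: → [7,14); WM=5
i=5 t=11 v=3: → [7,14); WM=5
i=6 t=1 v=3: DROP (t<5-2); WM=5
i=7 t=14 v=4: → [14,21); WM=14; [0,7) fires=7 [7,14) fires=3
i=8 t=0 v=6: DROP (t<14-2); WM=14
i=9 t=14 v=7: → [14,21); WM=14
i=10 t=14 v=2: → [14,21); WM=14
i=11 t=15 v=9: → [14,21); WM=15
i=12 t=16 v=2: → [14,21); WM=15
i=13 t=17 v=8: → [14,21); WM=15
i=14 t=18 v=1: → [14,21); WM=15
i=15 t=22 v=1: → [21,28); WM=22; [14,21) fires=9
i=16 t=23 v=1: → [21,28); WM=22
i=17 t=23 v=3: → [21,28); WM=22
i=18 t=24 v=1: → [21,28); WM=22
i=19 t=26 v=5: → [21,28); WM=26
i=20 t=23 v=7: DROP (t<26-2); WM=26
i=21 t=28 v=4: → [28,35); WM=26
i=22 t=29 v=4: → [28,35); WM=26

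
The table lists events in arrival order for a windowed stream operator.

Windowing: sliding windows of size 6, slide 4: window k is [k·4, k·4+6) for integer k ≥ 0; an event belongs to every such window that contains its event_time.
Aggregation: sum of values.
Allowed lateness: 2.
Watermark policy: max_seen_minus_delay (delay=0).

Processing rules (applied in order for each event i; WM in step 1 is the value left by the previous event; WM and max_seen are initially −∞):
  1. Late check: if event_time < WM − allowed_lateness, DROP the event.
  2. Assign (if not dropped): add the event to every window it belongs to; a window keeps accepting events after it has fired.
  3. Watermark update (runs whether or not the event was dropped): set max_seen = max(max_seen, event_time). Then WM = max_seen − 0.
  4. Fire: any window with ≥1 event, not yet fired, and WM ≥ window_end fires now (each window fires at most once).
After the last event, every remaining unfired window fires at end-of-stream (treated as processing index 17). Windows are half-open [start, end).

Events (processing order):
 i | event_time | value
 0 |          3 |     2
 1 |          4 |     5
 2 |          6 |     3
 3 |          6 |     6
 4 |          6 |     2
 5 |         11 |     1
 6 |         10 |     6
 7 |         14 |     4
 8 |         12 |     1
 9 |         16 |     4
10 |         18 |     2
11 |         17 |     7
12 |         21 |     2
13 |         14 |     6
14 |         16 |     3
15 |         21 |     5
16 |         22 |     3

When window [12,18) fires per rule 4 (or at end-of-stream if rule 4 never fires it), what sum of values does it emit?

9

i=0 t=3 v=2: → [0,6); WM=3
i=1 t=4 v=5: → [4,10),[0,6); WM=4
i=2 t=6 v=3: → [4,10); WM=6; [0,6) fires=7
i=3 t=6 v=6: → [4,10); WM=6
i=4 t=6 v=2: → [4,10); WM=6
i=5 t=11 v=1: → [8,14); WM=11; [4,10) fires=16
i=6 t=10 v=6: → [8,14); WM=11
i=7 t=14 v=4: → [12,18); WM=14; [8,14) fires=7
i=8 t=12 v=1: → [12,18),[8,14); WM=14
i=9 t=16 v=4: → [16,22),[12,18); WM=16
i=10 t=18 v=2: → [16,22); WM=18; [12,18) fires=9
i=11 t=17 v=7: → [16,22),[12,18); WM=18
i=12 t=21 v=2: → [20,26),[16,22); WM=21
i=13 t=14 v=6: DROP (t<21-2); WM=21
i=14 t=16 v=3: DROP (t<21-2); WM=21
i=15 t=21 v=5: → [20,26),[16,22); WM=21
i=16 t=22 v=3: → [20,26); WM=22; [16,22) fires=20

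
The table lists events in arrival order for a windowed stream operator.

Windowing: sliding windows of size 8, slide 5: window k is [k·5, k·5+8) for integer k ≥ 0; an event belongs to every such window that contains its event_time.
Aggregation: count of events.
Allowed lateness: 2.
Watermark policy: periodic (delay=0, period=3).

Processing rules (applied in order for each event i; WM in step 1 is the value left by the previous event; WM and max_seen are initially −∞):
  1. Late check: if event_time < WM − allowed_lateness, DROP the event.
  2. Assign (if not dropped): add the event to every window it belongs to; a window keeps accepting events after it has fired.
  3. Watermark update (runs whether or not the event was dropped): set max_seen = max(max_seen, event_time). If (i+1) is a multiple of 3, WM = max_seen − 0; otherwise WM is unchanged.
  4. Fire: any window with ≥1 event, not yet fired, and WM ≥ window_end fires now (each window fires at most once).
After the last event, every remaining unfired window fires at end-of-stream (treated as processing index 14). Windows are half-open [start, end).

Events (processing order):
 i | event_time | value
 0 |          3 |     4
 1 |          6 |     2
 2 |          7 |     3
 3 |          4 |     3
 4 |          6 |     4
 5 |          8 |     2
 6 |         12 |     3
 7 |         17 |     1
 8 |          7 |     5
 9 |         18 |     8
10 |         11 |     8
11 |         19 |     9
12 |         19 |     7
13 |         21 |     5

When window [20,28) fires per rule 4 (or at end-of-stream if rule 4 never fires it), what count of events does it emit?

1

i=0 t=3 v=4: → [0,8); WM=−∞
i=1 t=6 v=2: → [5,13),[0,8); WM=−∞
i=2 t=7 v=3: → [5,13),[0,8); WM=7
i=3 t=4 v=3: DROP (t<7-2); WM=7
i=4 t=6 v=4: → [5,13),[0,8); WM=7
i=5 t=8 v=2: → [5,13); WM=8; [0,8) fires=4
i=6 t=12 v=3: → [10,18),[5,13); WM=8
i=7 t=17 v=1: → [15,23),[10,18); WM=8
i=8 t=7 v=5: → [5,13),[0,8); WM=17; [5,13) fires=6
i=9 t=18 v=8: → [15,23); WM=17
i=10 t=11 v=8: DROP (t<17-2); WM=17
i=11 t=19 v=9: → [15,23); WM=19; [10,18) fires=2
i=12 t=19 v=7: → [15,23); WM=19
i=13 t=21 v=5: → [20,28),[15,23); WM=19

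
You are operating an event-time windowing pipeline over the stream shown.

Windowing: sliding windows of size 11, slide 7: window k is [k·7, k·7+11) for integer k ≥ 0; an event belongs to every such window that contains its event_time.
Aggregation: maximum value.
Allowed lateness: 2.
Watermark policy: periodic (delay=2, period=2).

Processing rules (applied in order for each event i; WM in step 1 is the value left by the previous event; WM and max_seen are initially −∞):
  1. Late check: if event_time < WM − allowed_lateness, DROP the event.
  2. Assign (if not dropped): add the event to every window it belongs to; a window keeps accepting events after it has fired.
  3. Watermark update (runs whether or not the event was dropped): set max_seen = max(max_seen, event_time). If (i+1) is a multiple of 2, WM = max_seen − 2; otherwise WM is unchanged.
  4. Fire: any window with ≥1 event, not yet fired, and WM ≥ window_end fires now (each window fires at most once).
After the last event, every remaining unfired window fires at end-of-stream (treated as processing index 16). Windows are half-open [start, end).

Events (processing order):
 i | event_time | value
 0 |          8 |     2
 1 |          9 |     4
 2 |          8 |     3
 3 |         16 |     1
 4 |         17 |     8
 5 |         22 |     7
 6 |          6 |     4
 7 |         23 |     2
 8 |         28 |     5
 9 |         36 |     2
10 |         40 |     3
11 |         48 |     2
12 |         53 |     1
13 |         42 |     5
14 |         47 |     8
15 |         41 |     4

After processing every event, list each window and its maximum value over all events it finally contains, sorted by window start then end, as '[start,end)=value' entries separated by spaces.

i=0 t=8 v=2: → [7,18),[0,11); WM=−∞
i=1 t=9 v=4: → [7,18),[0,11); WM=7
i=2 t=8 v=3: → [7,18),[0,11); WM=7
i=3 t=16 v=1: → [14,25),[7,18); WM=14; [0,11) fires=4
i=4 t=17 v=8: → [14,25),[7,18); WM=14
i=5 t=22 v=7: → [21,32),[14,25); WM=20; [7,18) fires=8
i=6 t=6 v=4: DROP (t<20-2); WM=20
i=7 t=23 v=2: → [21,32),[14,25); WM=21
i=8 t=28 v=5: → [28,39),[21,32); WM=21
i=9 t=36 v=2: → [35,46),[28,39); WM=34; [14,25) fires=8 [21,32) fires=7
i=10 t=40 v=3: → [35,46); WM=34
i=11 t=48 v=2: → [42,53); WM=46; [28,39) fires=5 [35,46) fires=3
i=12 t=53 v=1: → [49,60); WM=46
i=13 t=42 v=5: DROP (t<46-2); WM=51
i=14 t=47 v=8: DROP (t<51-2); WM=51
i=15 t=41 v=4: DROP (t<51-2); WM=51

[0,11)=4 [7,18)=8 [14,25)=8 [21,32)=7 [28,39)=5 [35,46)=3 [42,53)=2 [49,60)=1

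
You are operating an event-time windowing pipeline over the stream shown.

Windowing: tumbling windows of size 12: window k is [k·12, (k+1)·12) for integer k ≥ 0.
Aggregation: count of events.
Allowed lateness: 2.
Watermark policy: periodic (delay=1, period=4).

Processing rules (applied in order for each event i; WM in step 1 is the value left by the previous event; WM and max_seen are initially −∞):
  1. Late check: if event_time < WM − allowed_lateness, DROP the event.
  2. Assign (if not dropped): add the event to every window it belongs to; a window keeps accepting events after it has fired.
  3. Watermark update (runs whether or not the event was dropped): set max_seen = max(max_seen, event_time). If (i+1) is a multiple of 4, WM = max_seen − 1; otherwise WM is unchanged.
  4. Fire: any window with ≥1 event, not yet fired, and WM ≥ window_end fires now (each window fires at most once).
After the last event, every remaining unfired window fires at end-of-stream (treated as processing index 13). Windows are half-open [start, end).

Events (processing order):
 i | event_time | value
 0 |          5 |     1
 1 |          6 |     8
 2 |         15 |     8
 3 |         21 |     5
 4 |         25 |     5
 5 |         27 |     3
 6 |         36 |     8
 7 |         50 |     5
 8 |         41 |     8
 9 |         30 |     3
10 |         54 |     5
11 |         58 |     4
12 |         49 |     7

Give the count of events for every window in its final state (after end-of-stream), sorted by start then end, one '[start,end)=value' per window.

[0,12)=2 [12,24)=2 [24,36)=2 [36,48)=1 [48,60)=3

i=0 t=5 v=1: → [0,12); WM=−∞
i=1 t=6 v=8: → [0,12); WM=−∞
i=2 t=15 v=8: → [12,24); WM=−∞
i=3 t=21 v=5: → [12,24); WM=20; [0,12) fires=2
i=4 t=25 v=5: → [24,36); WM=20
i=5 t=27 v=3: → [24,36); WM=20
i=6 t=36 v=8: → [36,48); WM=20
i=7 t=50 v=5: → [48,60); WM=49; [12,24) fires=2 [24,36) fires=2 [36,48) fires=1
i=8 t=41 v=8: DROP (t<49-2); WM=49
i=9 t=30 v=3: DROP (t<49-2); WM=49
i=10 t=54 v=5: → [48,60); WM=49
i=11 t=58 v=4: → [48,60); WM=57
i=12 t=49 v=7: DROP (t<57-2); WM=57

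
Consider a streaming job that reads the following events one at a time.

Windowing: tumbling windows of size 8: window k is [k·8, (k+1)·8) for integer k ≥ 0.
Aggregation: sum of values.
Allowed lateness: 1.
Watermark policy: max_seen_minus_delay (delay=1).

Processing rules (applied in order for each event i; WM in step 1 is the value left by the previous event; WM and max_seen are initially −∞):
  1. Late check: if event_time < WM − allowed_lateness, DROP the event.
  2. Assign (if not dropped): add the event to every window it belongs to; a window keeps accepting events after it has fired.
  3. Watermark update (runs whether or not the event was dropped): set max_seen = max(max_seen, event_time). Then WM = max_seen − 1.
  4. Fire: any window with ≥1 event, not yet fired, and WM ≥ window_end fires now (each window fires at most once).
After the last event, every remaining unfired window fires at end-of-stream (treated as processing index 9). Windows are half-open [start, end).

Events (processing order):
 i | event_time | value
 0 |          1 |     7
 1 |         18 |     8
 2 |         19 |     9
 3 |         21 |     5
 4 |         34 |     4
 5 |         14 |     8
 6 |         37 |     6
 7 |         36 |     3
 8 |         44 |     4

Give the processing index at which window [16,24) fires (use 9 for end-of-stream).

i=0 t=1 v=7: → [0,8); WM=0
i=1 t=18 v=8: → [16,24); WM=17; [0,8) fires=7
i=2 t=19 v=9: → [16,24); WM=18
i=3 t=21 v=5: → [16,24); WM=20
i=4 t=34 v=4: → [32,40); WM=33; [16,24) fires=22
i=5 t=14 v=8: DROP (t<33-1); WM=33
i=6 t=37 v=6: → [32,40); WM=36
i=7 t=36 v=3: → [32,40); WM=36
i=8 t=44 v=4: → [40,48); WM=43; [32,40) fires=13

4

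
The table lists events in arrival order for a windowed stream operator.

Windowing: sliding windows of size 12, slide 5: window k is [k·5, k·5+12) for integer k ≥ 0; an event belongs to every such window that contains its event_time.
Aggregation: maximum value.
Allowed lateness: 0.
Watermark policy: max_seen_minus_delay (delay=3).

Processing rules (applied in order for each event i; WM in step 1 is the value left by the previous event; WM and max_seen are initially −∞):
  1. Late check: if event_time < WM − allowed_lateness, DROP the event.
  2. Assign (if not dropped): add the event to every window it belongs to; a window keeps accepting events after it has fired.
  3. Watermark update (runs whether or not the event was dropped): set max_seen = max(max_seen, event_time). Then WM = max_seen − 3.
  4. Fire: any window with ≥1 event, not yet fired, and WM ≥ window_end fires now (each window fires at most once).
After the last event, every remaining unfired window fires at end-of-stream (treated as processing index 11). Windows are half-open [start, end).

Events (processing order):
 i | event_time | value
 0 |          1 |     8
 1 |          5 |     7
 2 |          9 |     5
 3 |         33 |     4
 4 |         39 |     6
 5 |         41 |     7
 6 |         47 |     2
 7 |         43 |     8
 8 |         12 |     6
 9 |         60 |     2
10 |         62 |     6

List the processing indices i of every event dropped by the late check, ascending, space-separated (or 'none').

7 8

i=0 t=1 v=8: → [0,12); WM=-2
i=1 t=5 v=7: → [5,17),[0,12); WM=2
i=2 t=9 v=5: → [5,17),[0,12); WM=6
i=3 t=33 v=4: → [30,42),[25,37); WM=30; [0,12) fires=8 [5,17) fires=7
i=4 t=39 v=6: → [35,47),[30,42); WM=36
i=5 t=41 v=7: → [40,52),[35,47),[30,42); WM=38; [25,37) fires=4
i=6 t=47 v=2: → [45,57),[40,52); WM=44; [30,42) fires=7
i=7 t=43 v=8: DROP (t<44-0); WM=44
i=8 t=12 v=6: DROP (t<44-0); WM=44
i=9 t=60 v=2: → [60,72),[55,67),[50,62); WM=57; [35,47) fires=7 [40,52) fires=7 [45,57) fires=2
i=10 t=62 v=6: → [60,72),[55,67); WM=59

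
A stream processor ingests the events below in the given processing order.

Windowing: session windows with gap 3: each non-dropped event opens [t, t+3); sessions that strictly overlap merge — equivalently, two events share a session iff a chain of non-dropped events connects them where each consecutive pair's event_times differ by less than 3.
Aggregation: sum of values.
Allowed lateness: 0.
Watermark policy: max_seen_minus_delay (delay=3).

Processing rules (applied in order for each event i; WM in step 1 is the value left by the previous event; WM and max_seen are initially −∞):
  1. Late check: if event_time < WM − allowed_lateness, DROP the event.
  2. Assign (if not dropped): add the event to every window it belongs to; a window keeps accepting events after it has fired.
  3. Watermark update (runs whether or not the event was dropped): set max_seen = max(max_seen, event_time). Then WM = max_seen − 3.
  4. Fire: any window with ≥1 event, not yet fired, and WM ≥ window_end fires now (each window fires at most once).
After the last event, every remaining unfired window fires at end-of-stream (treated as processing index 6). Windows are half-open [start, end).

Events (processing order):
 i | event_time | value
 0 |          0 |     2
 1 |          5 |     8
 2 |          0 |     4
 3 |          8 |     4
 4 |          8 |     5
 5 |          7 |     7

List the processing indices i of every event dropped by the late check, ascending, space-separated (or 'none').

i=0 t=0 v=2: → [0,3); WM=-3
i=1 t=5 v=8: → [5,8); WM=2
i=2 t=0 v=4: DROP (t<2-0); WM=2
i=3 t=8 v=4: → [8,11); WM=5
i=4 t=8 v=5: → [8,11); WM=5
i=5 t=7 v=7: → [5,11); WM=5

2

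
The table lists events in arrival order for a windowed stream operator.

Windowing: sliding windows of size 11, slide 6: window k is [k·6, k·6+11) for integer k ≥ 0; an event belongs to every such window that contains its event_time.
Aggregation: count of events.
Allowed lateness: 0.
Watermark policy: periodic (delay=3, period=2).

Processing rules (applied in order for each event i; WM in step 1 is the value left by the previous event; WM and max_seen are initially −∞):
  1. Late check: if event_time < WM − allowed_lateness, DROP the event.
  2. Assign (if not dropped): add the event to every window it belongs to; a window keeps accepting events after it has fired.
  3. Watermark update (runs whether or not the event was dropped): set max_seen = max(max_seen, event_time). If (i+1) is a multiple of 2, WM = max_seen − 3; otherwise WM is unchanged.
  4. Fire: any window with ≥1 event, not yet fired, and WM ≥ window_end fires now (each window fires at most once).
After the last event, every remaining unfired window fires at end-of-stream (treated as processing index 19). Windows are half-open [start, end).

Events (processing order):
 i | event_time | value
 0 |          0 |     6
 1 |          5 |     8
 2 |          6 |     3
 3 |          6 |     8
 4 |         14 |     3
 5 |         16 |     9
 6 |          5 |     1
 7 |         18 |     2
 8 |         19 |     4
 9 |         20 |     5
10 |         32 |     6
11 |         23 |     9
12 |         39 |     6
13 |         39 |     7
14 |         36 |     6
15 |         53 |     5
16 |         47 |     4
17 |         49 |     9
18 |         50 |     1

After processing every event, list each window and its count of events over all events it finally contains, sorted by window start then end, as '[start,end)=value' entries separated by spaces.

[0,11)=4 [6,17)=4 [12,23)=5 [18,29)=4 [24,35)=1 [30,41)=4 [36,47)=3 [42,53)=1 [48,59)=2

i=0 t=0 v=6: → [0,11); WM=−∞
i=1 t=5 v=8: → [0,11); WM=2
i=2 t=6 v=3: → [6,17),[0,11); WM=2
i=3 t=6 v=8: → [6,17),[0,11); WM=3
i=4 t=14 v=3: → [12,23),[6,17); WM=3
i=5 t=16 v=9: → [12,23),[6,17); WM=13; [0,11) fires=4
i=6 t=5 v=1: DROP (t<13-0); WM=13
i=7 t=18 v=2: → [18,29),[12,23); WM=15
i=8 t=19 v=4: → [18,29),[12,23); WM=15
i=9 t=20 v=5: → [18,29),[12,23); WM=17; [6,17) fires=4
i=10 t=32 v=6: → [30,41),[24,35); WM=17
i=11 t=23 v=9: → [18,29); WM=29; [12,23) fires=5 [18,29) fires=4
i=12 t=39 v=6: → [36,47),[30,41); WM=29
i=13 t=39 v=7: → [36,47),[30,41); WM=36; [24,35) fires=1
i=14 t=36 v=6: → [36,47),[30,41); WM=36
i=15 t=53 v=5: → [48,59); WM=50; [30,41) fires=4 [36,47) fires=3
i=16 t=47 v=4: DROP (t<50-0); WM=50
i=17 t=49 v=9: DROP (t<50-0); WM=50
i=18 t=50 v=1: → [48,59),[42,53); WM=50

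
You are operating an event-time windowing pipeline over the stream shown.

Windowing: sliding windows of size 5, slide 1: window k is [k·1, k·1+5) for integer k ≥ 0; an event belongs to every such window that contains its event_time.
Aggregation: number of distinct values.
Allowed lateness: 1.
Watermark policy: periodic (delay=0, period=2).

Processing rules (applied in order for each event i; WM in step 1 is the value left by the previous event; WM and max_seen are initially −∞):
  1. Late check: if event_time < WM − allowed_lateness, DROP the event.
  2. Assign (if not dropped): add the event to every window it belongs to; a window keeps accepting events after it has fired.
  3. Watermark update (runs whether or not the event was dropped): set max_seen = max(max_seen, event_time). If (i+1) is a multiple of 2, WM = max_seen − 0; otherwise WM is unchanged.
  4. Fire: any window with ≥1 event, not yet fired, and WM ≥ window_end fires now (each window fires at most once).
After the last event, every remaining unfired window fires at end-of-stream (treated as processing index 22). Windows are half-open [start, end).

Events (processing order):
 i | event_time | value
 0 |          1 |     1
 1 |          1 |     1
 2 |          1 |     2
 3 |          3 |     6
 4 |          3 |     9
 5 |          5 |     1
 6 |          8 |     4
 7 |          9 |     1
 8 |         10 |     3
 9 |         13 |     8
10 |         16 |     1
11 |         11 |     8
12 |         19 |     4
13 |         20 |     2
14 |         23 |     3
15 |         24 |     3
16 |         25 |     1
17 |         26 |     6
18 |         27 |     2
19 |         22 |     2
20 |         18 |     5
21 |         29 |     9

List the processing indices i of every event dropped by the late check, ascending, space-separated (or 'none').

11 19 20

i=0 t=1 v=1: → [1,6),[0,5); WM=−∞
i=1 t=1 v=1: → [1,6),[0,5); WM=1
i=2 t=1 v=2: → [1,6),[0,5); WM=1
i=3 t=3 v=6: → [3,8),[2,7),[1,6),[0,5); WM=3
i=4 t=3 v=9: → [3,8),[2,7),[1,6),[0,5); WM=3
i=5 t=5 v=1: → [5,10),[4,9),[3,8),[2,7),[1,6); WM=5; [0,5) fires=4
i=6 t=8 v=4: → [8,13),[7,12),[6,11),[5,10),[4,9); WM=5
i=7 t=9 v=1: → [9,14),[8,13),[7,12),[6,11),[5,10); WM=9; [1,6) fires=4 [2,7) fires=3 [3,8) fires=3 [4,9) fires=2
i=8 t=10 v=3: → [10,15),[9,14),[8,13),[7,12),[6,11); WM=9
i=9 t=13 v=8: → [13,18),[12,17),[11,16),[10,15),[9,14); WM=13; [5,10) fires=2 [6,11) fires=3 [7,12) fires=3 [8,13) fires=3
i=10 t=16 v=1: → [16,21),[15,20),[14,19),[13,18),[12,17); WM=13
i=11 t=11 v=8: DROP (t<13-1); WM=16; [9,14) fires=3 [10,15) fires=2 [11,16) fires=1
i=12 t=19 v=4: → [19,24),[18,23),[17,22),[16,21),[15,20); WM=16
i=13 t=20 v=2: → [20,25),[19,24),[18,23),[17,22),[16,21); WM=20; [12,17) fires=2 [13,18) fires=2 [14,19) fires=1 [15,20) fires=2
i=14 t=23 v=3: → [23,28),[22,27),[21,26),[20,25),[19,24); WM=20
i=15 t=24 v=3: → [24,29),[23,28),[22,27),[21,26),[20,25); WM=24; [16,21) fires=3 [17,22) fires=2 [18,23) fires=2 [19,24) fires=3
i=16 t=25 v=1: → [25,30),[24,29),[23,28),[22,27),[21,26); WM=24
i=17 t=26 v=6: → [26,31),[25,30),[24,29),[23,28),[22,27); WM=26; [20,25) fires=2 [21,26) fires=2
i=18 t=27 v=2: → [27,32),[26,31),[25,30),[24,29),[23,28); WM=26
i=19 t=22 v=2: DROP (t<26-1); WM=27; [22,27) fires=3
i=20 t=18 v=5: DROP (t<27-1); WM=27
i=21 t=29 v=9: → [29,34),[28,33),[27,32),[26,31),[25,30); WM=29; [23,28) fires=4 [24,29) fires=4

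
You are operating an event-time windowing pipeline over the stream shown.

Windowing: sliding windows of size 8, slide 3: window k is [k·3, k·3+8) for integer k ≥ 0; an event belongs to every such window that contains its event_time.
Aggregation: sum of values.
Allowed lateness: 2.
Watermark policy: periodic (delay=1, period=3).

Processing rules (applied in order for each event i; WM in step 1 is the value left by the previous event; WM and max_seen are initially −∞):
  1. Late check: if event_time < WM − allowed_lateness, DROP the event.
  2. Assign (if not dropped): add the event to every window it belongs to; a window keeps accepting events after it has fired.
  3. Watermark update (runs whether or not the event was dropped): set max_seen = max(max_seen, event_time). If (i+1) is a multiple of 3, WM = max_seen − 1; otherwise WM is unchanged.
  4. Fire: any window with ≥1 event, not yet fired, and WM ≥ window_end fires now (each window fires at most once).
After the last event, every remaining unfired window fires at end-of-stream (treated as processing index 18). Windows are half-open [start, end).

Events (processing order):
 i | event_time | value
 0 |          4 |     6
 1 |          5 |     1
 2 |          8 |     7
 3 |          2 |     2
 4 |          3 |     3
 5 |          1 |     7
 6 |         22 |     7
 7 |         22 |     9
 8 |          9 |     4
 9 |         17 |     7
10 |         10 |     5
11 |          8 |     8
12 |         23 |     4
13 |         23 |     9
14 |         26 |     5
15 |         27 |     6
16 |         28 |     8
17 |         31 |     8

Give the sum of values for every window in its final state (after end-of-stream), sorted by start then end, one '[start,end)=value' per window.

[0,8)=7 [3,11)=18 [6,14)=11 [9,17)=4 [15,23)=16 [18,26)=29 [21,29)=48 [24,32)=27 [27,35)=22 [30,38)=8

i=0 t=4 v=6: → [3,11),[0,8); WM=−∞
i=1 t=5 v=1: → [3,11),[0,8); WM=−∞
i=2 t=8 v=7: → [6,14),[3,11); WM=7
i=3 t=2 v=2: DROP (t<7-2); WM=7
i=4 t=3 v=3: DROP (t<7-2); WM=7
i=5 t=1 v=7: DROP (t<7-2); WM=7
i=6 t=22 v=7: → [21,29),[18,26),[15,23); WM=7
i=7 t=22 v=9: → [21,29),[18,26),[15,23); WM=7
i=8 t=9 v=4: → [9,17),[6,14),[3,11); WM=21; [0,8) fires=7 [3,11) fires=18 [6,14) fires=11 [9,17) fires=4
i=9 t=17 v=7: DROP (t<21-2); WM=21
i=10 t=10 v=5: DROP (t<21-2); WM=21
i=11 t=8 v=8: DROP (t<21-2); WM=21
i=12 t=23 v=4: → [21,29),[18,26); WM=21
i=13 t=23 v=9: → [21,29),[18,26); WM=21
i=14 t=26 v=5: → [24,32),[21,29); WM=25; [15,23) fires=16
i=15 t=27 v=6: → [27,35),[24,32),[21,29); WM=25
i=16 t=28 v=8: → [27,35),[24,32),[21,29); WM=25
i=17 t=31 v=8: → [30,38),[27,35),[24,32); WM=30; [18,26) fires=29 [21,29) fires=48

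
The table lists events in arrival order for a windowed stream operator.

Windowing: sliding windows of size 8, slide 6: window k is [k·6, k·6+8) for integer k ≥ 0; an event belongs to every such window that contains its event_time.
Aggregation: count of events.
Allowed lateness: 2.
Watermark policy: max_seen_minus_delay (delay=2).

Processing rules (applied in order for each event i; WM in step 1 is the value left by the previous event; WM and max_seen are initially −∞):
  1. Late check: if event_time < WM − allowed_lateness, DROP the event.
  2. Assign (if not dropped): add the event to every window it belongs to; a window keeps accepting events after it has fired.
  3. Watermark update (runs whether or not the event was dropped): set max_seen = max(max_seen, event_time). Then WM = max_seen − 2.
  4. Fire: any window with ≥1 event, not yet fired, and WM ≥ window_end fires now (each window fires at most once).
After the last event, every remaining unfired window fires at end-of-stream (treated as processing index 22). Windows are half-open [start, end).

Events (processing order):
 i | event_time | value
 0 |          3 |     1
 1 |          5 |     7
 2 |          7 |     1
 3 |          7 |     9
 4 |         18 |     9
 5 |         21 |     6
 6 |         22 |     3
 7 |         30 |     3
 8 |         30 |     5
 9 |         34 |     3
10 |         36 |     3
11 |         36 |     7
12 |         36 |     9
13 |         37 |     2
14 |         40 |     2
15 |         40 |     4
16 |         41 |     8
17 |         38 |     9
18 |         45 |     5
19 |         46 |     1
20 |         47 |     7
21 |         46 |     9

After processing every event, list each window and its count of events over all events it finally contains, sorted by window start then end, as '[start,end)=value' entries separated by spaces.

[0,8)=4 [6,14)=2 [12,20)=1 [18,26)=3 [24,32)=2 [30,38)=7 [36,44)=8 [42,50)=4

i=0 t=3 v=1: → [0,8); WM=1
i=1 t=5 v=7: → [0,8); WM=3
i=2 t=7 v=1: → [6,14),[0,8); WM=5
i=3 t=7 v=9: → [6,14),[0,8); WM=5
i=4 t=18 v=9: → [18,26),[12,20); WM=16; [0,8) fires=4 [6,14) fires=2
i=5 t=21 v=6: → [18,26); WM=19
i=6 t=22 v=3: → [18,26); WM=20; [12,20) fires=1
i=7 t=30 v=3: → [30,38),[24,32); WM=28; [18,26) fires=3
i=8 t=30 v=5: → [30,38),[24,32); WM=28
i=9 t=34 v=3: → [30,38); WM=32; [24,32) fires=2
i=10 t=36 v=3: → [36,44),[30,38); WM=34
i=11 t=36 v=7: → [36,44),[30,38); WM=34
i=12 t=36 v=9: → [36,44),[30,38); WM=34
i=13 t=37 v=2: → [36,44),[30,38); WM=35
i=14 t=40 v=2: → [36,44); WM=38; [30,38) fires=7
i=15 t=40 v=4: → [36,44); WM=38
i=16 t=41 v=8: → [36,44); WM=39
i=17 t=38 v=9: → [36,44); WM=39
i=18 t=45 v=5: → [42,50); WM=43
i=19 t=46 v=1: → [42,50); WM=44; [36,44) fires=8
i=20 t=47 v=7: → [42,50); WM=45
i=21 t=46 v=9: → [42,50); WM=45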